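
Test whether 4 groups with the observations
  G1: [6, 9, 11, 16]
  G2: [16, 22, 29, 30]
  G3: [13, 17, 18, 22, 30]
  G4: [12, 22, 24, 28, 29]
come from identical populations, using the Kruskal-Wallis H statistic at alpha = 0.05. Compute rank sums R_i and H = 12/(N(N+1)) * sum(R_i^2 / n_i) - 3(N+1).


Step 1: Combine all N = 18 observations and assign midranks.
sorted (value, group, rank): (6,G1,1), (9,G1,2), (11,G1,3), (12,G4,4), (13,G3,5), (16,G1,6.5), (16,G2,6.5), (17,G3,8), (18,G3,9), (22,G2,11), (22,G3,11), (22,G4,11), (24,G4,13), (28,G4,14), (29,G2,15.5), (29,G4,15.5), (30,G2,17.5), (30,G3,17.5)
Step 2: Sum ranks within each group.
R_1 = 12.5 (n_1 = 4)
R_2 = 50.5 (n_2 = 4)
R_3 = 50.5 (n_3 = 5)
R_4 = 57.5 (n_4 = 5)
Step 3: H = 12/(N(N+1)) * sum(R_i^2/n_i) - 3(N+1)
     = 12/(18*19) * (12.5^2/4 + 50.5^2/4 + 50.5^2/5 + 57.5^2/5) - 3*19
     = 0.035088 * 1847.92 - 57
     = 7.839474.
Step 4: Ties present; correction factor C = 1 - 42/(18^3 - 18) = 0.992776. Corrected H = 7.839474 / 0.992776 = 7.896518.
Step 5: Under H0, H ~ chi^2(3); p-value = 0.048199.
Step 6: alpha = 0.05. reject H0.

H = 7.8965, df = 3, p = 0.048199, reject H0.


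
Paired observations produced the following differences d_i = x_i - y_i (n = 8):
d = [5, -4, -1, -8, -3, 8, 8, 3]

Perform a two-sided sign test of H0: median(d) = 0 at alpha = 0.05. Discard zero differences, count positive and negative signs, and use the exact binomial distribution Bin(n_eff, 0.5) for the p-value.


Step 1: Discard zero differences. Original n = 8; n_eff = number of nonzero differences = 8.
Nonzero differences (with sign): +5, -4, -1, -8, -3, +8, +8, +3
Step 2: Count signs: positive = 4, negative = 4.
Step 3: Under H0: P(positive) = 0.5, so the number of positives S ~ Bin(8, 0.5).
Step 4: Two-sided exact p-value = sum of Bin(8,0.5) probabilities at or below the observed probability = 1.000000.
Step 5: alpha = 0.05. fail to reject H0.

n_eff = 8, pos = 4, neg = 4, p = 1.000000, fail to reject H0.


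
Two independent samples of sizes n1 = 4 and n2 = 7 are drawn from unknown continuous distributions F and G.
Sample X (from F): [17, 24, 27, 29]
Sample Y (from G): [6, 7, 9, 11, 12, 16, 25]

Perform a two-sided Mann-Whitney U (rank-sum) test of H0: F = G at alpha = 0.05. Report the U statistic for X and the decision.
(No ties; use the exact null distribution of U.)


Step 1: Combine and sort all 11 observations; assign midranks.
sorted (value, group): (6,Y), (7,Y), (9,Y), (11,Y), (12,Y), (16,Y), (17,X), (24,X), (25,Y), (27,X), (29,X)
ranks: 6->1, 7->2, 9->3, 11->4, 12->5, 16->6, 17->7, 24->8, 25->9, 27->10, 29->11
Step 2: Rank sum for X: R1 = 7 + 8 + 10 + 11 = 36.
Step 3: U_X = R1 - n1(n1+1)/2 = 36 - 4*5/2 = 36 - 10 = 26.
       U_Y = n1*n2 - U_X = 28 - 26 = 2.
Step 4: No ties, so the exact null distribution of U (based on enumerating the C(11,4) = 330 equally likely rank assignments) gives the two-sided p-value.
Step 5: p-value = 0.024242; compare to alpha = 0.05. reject H0.

U_X = 26, p = 0.024242, reject H0 at alpha = 0.05.


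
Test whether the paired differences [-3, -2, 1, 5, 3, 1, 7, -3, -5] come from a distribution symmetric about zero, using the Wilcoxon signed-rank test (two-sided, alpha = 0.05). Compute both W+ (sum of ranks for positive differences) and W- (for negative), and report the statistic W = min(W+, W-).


Step 1: Drop any zero differences (none here) and take |d_i|.
|d| = [3, 2, 1, 5, 3, 1, 7, 3, 5]
Step 2: Midrank |d_i| (ties get averaged ranks).
ranks: |3|->5, |2|->3, |1|->1.5, |5|->7.5, |3|->5, |1|->1.5, |7|->9, |3|->5, |5|->7.5
Step 3: Attach original signs; sum ranks with positive sign and with negative sign.
W+ = 1.5 + 7.5 + 5 + 1.5 + 9 = 24.5
W- = 5 + 3 + 5 + 7.5 = 20.5
(Check: W+ + W- = 45 should equal n(n+1)/2 = 45.)
Step 4: Test statistic W = min(W+, W-) = 20.5.
Step 5: Ties in |d|, so use the tie-corrected normal approximation.
        E[W] = n(n+1)/4 = 9*10/4 = 22.5.
        Tie groups: |d|=1 (t=2), |d|=3 (t=3), |d|=5 (t=2); sum(t^3 - t) = 36.
        Var[W] = n(n+1)(2n+1)/24 - sum(t^3-t)/48 = 1710/24 - 36/48 = 70.5.
        z = (W - E[W]) / sqrt(Var[W]) = (20.5 - 22.5) / 8.3964 = -0.2382.
        Two-sided p = 2*Phi(z) = 0.811729.
Step 6: alpha = 0.05. fail to reject H0.

W+ = 24.5, W- = 20.5, W = min = 20.5, p = 0.811729, fail to reject H0.


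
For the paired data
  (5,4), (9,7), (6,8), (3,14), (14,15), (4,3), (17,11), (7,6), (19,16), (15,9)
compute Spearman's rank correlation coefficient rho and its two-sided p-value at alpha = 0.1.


Step 1: Rank x and y separately (midranks; no ties here).
rank(x): 5->3, 9->6, 6->4, 3->1, 14->7, 4->2, 17->9, 7->5, 19->10, 15->8
rank(y): 4->2, 7->4, 8->5, 14->8, 15->9, 3->1, 11->7, 6->3, 16->10, 9->6
Step 2: d_i = R_x(i) - R_y(i); compute d_i^2.
  (3-2)^2=1, (6-4)^2=4, (4-5)^2=1, (1-8)^2=49, (7-9)^2=4, (2-1)^2=1, (9-7)^2=4, (5-3)^2=4, (10-10)^2=0, (8-6)^2=4
sum(d^2) = 72.
Step 3: rho = 1 - 6*72 / (10*(10^2 - 1)) = 1 - 432/990 = 0.563636.
Step 4: Under H0, t = rho * sqrt((n-2)/(1-rho^2)) = 1.9300 ~ t(8).
Step 5: Two-sided p-value from the t-distribution with 8 df = 0.089724.
Step 6: alpha = 0.1. reject H0.

rho = 0.5636, p = 0.089724, reject H0 at alpha = 0.1.


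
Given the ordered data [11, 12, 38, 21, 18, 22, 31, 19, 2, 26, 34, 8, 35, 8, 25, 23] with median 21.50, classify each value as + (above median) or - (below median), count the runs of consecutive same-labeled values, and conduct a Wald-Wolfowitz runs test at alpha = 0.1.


Step 1: Compute median = 21.50; label A = above, B = below.
Labels in order: BBABBAABBAABABAA  (n_A = 8, n_B = 8)
Step 2: Count runs R = 10.
Step 3: Under H0 (random ordering), E[R] = 2*n_A*n_B/(n_A+n_B) + 1 = 2*8*8/16 + 1 = 9.0000.
        Var[R] = 2*n_A*n_B*(2*n_A*n_B - n_A - n_B) / ((n_A+n_B)^2 * (n_A+n_B-1)) = 14336/3840 = 3.7333.
        SD[R] = 1.9322.
Step 4: Continuity-corrected z = (R - 0.5 - E[R]) / SD[R] = (10 - 0.5 - 9.0000) / 1.9322 = 0.2588.
Step 5: Two-sided p-value via normal approximation = 2*(1 - Phi(|z|)) = 0.795809.
Step 6: alpha = 0.1. fail to reject H0.

R = 10, z = 0.2588, p = 0.795809, fail to reject H0.


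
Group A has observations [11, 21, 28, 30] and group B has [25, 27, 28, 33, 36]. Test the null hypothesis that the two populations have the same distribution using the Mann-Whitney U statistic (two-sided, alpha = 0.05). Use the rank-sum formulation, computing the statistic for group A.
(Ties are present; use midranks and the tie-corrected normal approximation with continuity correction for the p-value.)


Step 1: Combine and sort all 9 observations; assign midranks.
sorted (value, group): (11,X), (21,X), (25,Y), (27,Y), (28,X), (28,Y), (30,X), (33,Y), (36,Y)
ranks: 11->1, 21->2, 25->3, 27->4, 28->5.5, 28->5.5, 30->7, 33->8, 36->9
Step 2: Rank sum for X: R1 = 1 + 2 + 5.5 + 7 = 15.5.
Step 3: U_X = R1 - n1(n1+1)/2 = 15.5 - 4*5/2 = 15.5 - 10 = 5.5.
       U_Y = n1*n2 - U_X = 20 - 5.5 = 14.5.
Step 4: Ties are present, so use the tie-corrected normal approximation (with continuity correction) for the p-value.
Step 5: p-value = 0.325163; compare to alpha = 0.05. fail to reject H0.

U_X = 5.5, p = 0.325163, fail to reject H0 at alpha = 0.05.


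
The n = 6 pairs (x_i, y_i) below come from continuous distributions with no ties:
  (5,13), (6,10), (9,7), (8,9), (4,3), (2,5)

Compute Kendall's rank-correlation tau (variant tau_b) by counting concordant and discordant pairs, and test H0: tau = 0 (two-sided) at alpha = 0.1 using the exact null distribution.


Step 1: Enumerate the 15 unordered pairs (i,j) with i<j and classify each by sign(x_j-x_i) * sign(y_j-y_i).
  (1,2):dx=+1,dy=-3->D; (1,3):dx=+4,dy=-6->D; (1,4):dx=+3,dy=-4->D; (1,5):dx=-1,dy=-10->C
  (1,6):dx=-3,dy=-8->C; (2,3):dx=+3,dy=-3->D; (2,4):dx=+2,dy=-1->D; (2,5):dx=-2,dy=-7->C
  (2,6):dx=-4,dy=-5->C; (3,4):dx=-1,dy=+2->D; (3,5):dx=-5,dy=-4->C; (3,6):dx=-7,dy=-2->C
  (4,5):dx=-4,dy=-6->C; (4,6):dx=-6,dy=-4->C; (5,6):dx=-2,dy=+2->D
Step 2: C = 8, D = 7, total pairs = 15.
Step 3: tau = (C - D)/(n(n-1)/2) = (8 - 7)/15 = 0.066667.
Step 4: Exact two-sided p-value (enumerate n! = 720 permutations of y under H0): p = 1.000000.
Step 5: alpha = 0.1. fail to reject H0.

tau_b = 0.0667 (C=8, D=7), p = 1.000000, fail to reject H0.


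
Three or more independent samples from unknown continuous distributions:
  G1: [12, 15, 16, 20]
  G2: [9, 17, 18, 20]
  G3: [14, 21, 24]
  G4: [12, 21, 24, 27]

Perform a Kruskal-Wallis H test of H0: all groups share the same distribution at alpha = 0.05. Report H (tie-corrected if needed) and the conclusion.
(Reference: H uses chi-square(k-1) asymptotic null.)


Step 1: Combine all N = 15 observations and assign midranks.
sorted (value, group, rank): (9,G2,1), (12,G1,2.5), (12,G4,2.5), (14,G3,4), (15,G1,5), (16,G1,6), (17,G2,7), (18,G2,8), (20,G1,9.5), (20,G2,9.5), (21,G3,11.5), (21,G4,11.5), (24,G3,13.5), (24,G4,13.5), (27,G4,15)
Step 2: Sum ranks within each group.
R_1 = 23 (n_1 = 4)
R_2 = 25.5 (n_2 = 4)
R_3 = 29 (n_3 = 3)
R_4 = 42.5 (n_4 = 4)
Step 3: H = 12/(N(N+1)) * sum(R_i^2/n_i) - 3(N+1)
     = 12/(15*16) * (23^2/4 + 25.5^2/4 + 29^2/3 + 42.5^2/4) - 3*16
     = 0.050000 * 1026.71 - 48
     = 3.335417.
Step 4: Ties present; correction factor C = 1 - 24/(15^3 - 15) = 0.992857. Corrected H = 3.335417 / 0.992857 = 3.359412.
Step 5: Under H0, H ~ chi^2(3); p-value = 0.339459.
Step 6: alpha = 0.05. fail to reject H0.

H = 3.3594, df = 3, p = 0.339459, fail to reject H0.


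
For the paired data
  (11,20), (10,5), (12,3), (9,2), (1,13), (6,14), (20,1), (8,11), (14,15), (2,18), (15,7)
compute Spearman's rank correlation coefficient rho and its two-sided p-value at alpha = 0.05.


Step 1: Rank x and y separately (midranks; no ties here).
rank(x): 11->7, 10->6, 12->8, 9->5, 1->1, 6->3, 20->11, 8->4, 14->9, 2->2, 15->10
rank(y): 20->11, 5->4, 3->3, 2->2, 13->7, 14->8, 1->1, 11->6, 15->9, 18->10, 7->5
Step 2: d_i = R_x(i) - R_y(i); compute d_i^2.
  (7-11)^2=16, (6-4)^2=4, (8-3)^2=25, (5-2)^2=9, (1-7)^2=36, (3-8)^2=25, (11-1)^2=100, (4-6)^2=4, (9-9)^2=0, (2-10)^2=64, (10-5)^2=25
sum(d^2) = 308.
Step 3: rho = 1 - 6*308 / (11*(11^2 - 1)) = 1 - 1848/1320 = -0.400000.
Step 4: Under H0, t = rho * sqrt((n-2)/(1-rho^2)) = -1.3093 ~ t(9).
Step 5: Two-sided p-value from the t-distribution with 9 df = 0.222868.
Step 6: alpha = 0.05. fail to reject H0.

rho = -0.4000, p = 0.222868, fail to reject H0 at alpha = 0.05.


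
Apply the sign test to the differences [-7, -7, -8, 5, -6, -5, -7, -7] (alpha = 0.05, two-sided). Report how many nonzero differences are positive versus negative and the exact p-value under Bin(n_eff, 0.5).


Step 1: Discard zero differences. Original n = 8; n_eff = number of nonzero differences = 8.
Nonzero differences (with sign): -7, -7, -8, +5, -6, -5, -7, -7
Step 2: Count signs: positive = 1, negative = 7.
Step 3: Under H0: P(positive) = 0.5, so the number of positives S ~ Bin(8, 0.5).
Step 4: Two-sided exact p-value = sum of Bin(8,0.5) probabilities at or below the observed probability = 0.070312.
Step 5: alpha = 0.05. fail to reject H0.

n_eff = 8, pos = 1, neg = 7, p = 0.070312, fail to reject H0.


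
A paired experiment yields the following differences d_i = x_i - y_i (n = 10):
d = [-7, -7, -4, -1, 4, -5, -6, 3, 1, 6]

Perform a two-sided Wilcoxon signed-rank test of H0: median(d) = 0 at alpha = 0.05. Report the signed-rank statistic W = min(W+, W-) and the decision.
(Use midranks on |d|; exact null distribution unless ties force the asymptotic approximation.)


Step 1: Drop any zero differences (none here) and take |d_i|.
|d| = [7, 7, 4, 1, 4, 5, 6, 3, 1, 6]
Step 2: Midrank |d_i| (ties get averaged ranks).
ranks: |7|->9.5, |7|->9.5, |4|->4.5, |1|->1.5, |4|->4.5, |5|->6, |6|->7.5, |3|->3, |1|->1.5, |6|->7.5
Step 3: Attach original signs; sum ranks with positive sign and with negative sign.
W+ = 4.5 + 3 + 1.5 + 7.5 = 16.5
W- = 9.5 + 9.5 + 4.5 + 1.5 + 6 + 7.5 = 38.5
(Check: W+ + W- = 55 should equal n(n+1)/2 = 55.)
Step 4: Test statistic W = min(W+, W-) = 16.5.
Step 5: Ties in |d|, so use the tie-corrected normal approximation.
        E[W] = n(n+1)/4 = 10*11/4 = 27.5.
        Tie groups: |d|=1 (t=2), |d|=4 (t=2), |d|=6 (t=2), |d|=7 (t=2); sum(t^3 - t) = 24.
        Var[W] = n(n+1)(2n+1)/24 - sum(t^3-t)/48 = 2310/24 - 24/48 = 95.75.
        z = (W - E[W]) / sqrt(Var[W]) = (16.5 - 27.5) / 9.7852 = -1.1241.
        Two-sided p = 2*Phi(z) = 0.260950.
Step 6: alpha = 0.05. fail to reject H0.

W+ = 16.5, W- = 38.5, W = min = 16.5, p = 0.260950, fail to reject H0.


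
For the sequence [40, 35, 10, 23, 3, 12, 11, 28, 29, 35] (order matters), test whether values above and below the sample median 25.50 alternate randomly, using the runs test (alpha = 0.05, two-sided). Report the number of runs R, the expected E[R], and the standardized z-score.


Step 1: Compute median = 25.50; label A = above, B = below.
Labels in order: AABBBBBAAA  (n_A = 5, n_B = 5)
Step 2: Count runs R = 3.
Step 3: Under H0 (random ordering), E[R] = 2*n_A*n_B/(n_A+n_B) + 1 = 2*5*5/10 + 1 = 6.0000.
        Var[R] = 2*n_A*n_B*(2*n_A*n_B - n_A - n_B) / ((n_A+n_B)^2 * (n_A+n_B-1)) = 2000/900 = 2.2222.
        SD[R] = 1.4907.
Step 4: Continuity-corrected z = (R + 0.5 - E[R]) / SD[R] = (3 + 0.5 - 6.0000) / 1.4907 = -1.6771.
Step 5: Two-sided p-value via normal approximation = 2*(1 - Phi(|z|)) = 0.093533.
Step 6: alpha = 0.05. fail to reject H0.

R = 3, z = -1.6771, p = 0.093533, fail to reject H0.


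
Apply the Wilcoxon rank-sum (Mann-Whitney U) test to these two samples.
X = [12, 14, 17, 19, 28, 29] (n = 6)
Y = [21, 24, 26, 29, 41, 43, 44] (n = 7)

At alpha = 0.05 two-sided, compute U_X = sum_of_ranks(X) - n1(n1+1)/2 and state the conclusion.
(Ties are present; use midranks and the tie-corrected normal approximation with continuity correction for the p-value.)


Step 1: Combine and sort all 13 observations; assign midranks.
sorted (value, group): (12,X), (14,X), (17,X), (19,X), (21,Y), (24,Y), (26,Y), (28,X), (29,X), (29,Y), (41,Y), (43,Y), (44,Y)
ranks: 12->1, 14->2, 17->3, 19->4, 21->5, 24->6, 26->7, 28->8, 29->9.5, 29->9.5, 41->11, 43->12, 44->13
Step 2: Rank sum for X: R1 = 1 + 2 + 3 + 4 + 8 + 9.5 = 27.5.
Step 3: U_X = R1 - n1(n1+1)/2 = 27.5 - 6*7/2 = 27.5 - 21 = 6.5.
       U_Y = n1*n2 - U_X = 42 - 6.5 = 35.5.
Step 4: Ties are present, so use the tie-corrected normal approximation (with continuity correction) for the p-value.
Step 5: p-value = 0.045204; compare to alpha = 0.05. reject H0.

U_X = 6.5, p = 0.045204, reject H0 at alpha = 0.05.


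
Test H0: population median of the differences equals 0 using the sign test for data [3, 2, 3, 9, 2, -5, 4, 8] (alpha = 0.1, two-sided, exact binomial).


Step 1: Discard zero differences. Original n = 8; n_eff = number of nonzero differences = 8.
Nonzero differences (with sign): +3, +2, +3, +9, +2, -5, +4, +8
Step 2: Count signs: positive = 7, negative = 1.
Step 3: Under H0: P(positive) = 0.5, so the number of positives S ~ Bin(8, 0.5).
Step 4: Two-sided exact p-value = sum of Bin(8,0.5) probabilities at or below the observed probability = 0.070312.
Step 5: alpha = 0.1. reject H0.

n_eff = 8, pos = 7, neg = 1, p = 0.070312, reject H0.


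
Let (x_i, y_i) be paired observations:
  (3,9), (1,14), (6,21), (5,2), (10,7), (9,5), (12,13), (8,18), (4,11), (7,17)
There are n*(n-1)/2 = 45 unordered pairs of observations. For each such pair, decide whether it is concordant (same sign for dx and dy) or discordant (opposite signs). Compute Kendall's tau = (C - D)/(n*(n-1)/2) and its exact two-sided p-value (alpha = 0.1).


Step 1: Enumerate the 45 unordered pairs (i,j) with i<j and classify each by sign(x_j-x_i) * sign(y_j-y_i).
  (1,2):dx=-2,dy=+5->D; (1,3):dx=+3,dy=+12->C; (1,4):dx=+2,dy=-7->D; (1,5):dx=+7,dy=-2->D
  (1,6):dx=+6,dy=-4->D; (1,7):dx=+9,dy=+4->C; (1,8):dx=+5,dy=+9->C; (1,9):dx=+1,dy=+2->C
  (1,10):dx=+4,dy=+8->C; (2,3):dx=+5,dy=+7->C; (2,4):dx=+4,dy=-12->D; (2,5):dx=+9,dy=-7->D
  (2,6):dx=+8,dy=-9->D; (2,7):dx=+11,dy=-1->D; (2,8):dx=+7,dy=+4->C; (2,9):dx=+3,dy=-3->D
  (2,10):dx=+6,dy=+3->C; (3,4):dx=-1,dy=-19->C; (3,5):dx=+4,dy=-14->D; (3,6):dx=+3,dy=-16->D
  (3,7):dx=+6,dy=-8->D; (3,8):dx=+2,dy=-3->D; (3,9):dx=-2,dy=-10->C; (3,10):dx=+1,dy=-4->D
  (4,5):dx=+5,dy=+5->C; (4,6):dx=+4,dy=+3->C; (4,7):dx=+7,dy=+11->C; (4,8):dx=+3,dy=+16->C
  (4,9):dx=-1,dy=+9->D; (4,10):dx=+2,dy=+15->C; (5,6):dx=-1,dy=-2->C; (5,7):dx=+2,dy=+6->C
  (5,8):dx=-2,dy=+11->D; (5,9):dx=-6,dy=+4->D; (5,10):dx=-3,dy=+10->D; (6,7):dx=+3,dy=+8->C
  (6,8):dx=-1,dy=+13->D; (6,9):dx=-5,dy=+6->D; (6,10):dx=-2,dy=+12->D; (7,8):dx=-4,dy=+5->D
  (7,9):dx=-8,dy=-2->C; (7,10):dx=-5,dy=+4->D; (8,9):dx=-4,dy=-7->C; (8,10):dx=-1,dy=-1->C
  (9,10):dx=+3,dy=+6->C
Step 2: C = 22, D = 23, total pairs = 45.
Step 3: tau = (C - D)/(n(n-1)/2) = (22 - 23)/45 = -0.022222.
Step 4: Exact two-sided p-value (enumerate n! = 3628800 permutations of y under H0): p = 1.000000.
Step 5: alpha = 0.1. fail to reject H0.

tau_b = -0.0222 (C=22, D=23), p = 1.000000, fail to reject H0.


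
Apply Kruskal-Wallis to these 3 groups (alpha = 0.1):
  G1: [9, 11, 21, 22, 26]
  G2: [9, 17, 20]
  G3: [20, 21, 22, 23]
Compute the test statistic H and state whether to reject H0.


Step 1: Combine all N = 12 observations and assign midranks.
sorted (value, group, rank): (9,G1,1.5), (9,G2,1.5), (11,G1,3), (17,G2,4), (20,G2,5.5), (20,G3,5.5), (21,G1,7.5), (21,G3,7.5), (22,G1,9.5), (22,G3,9.5), (23,G3,11), (26,G1,12)
Step 2: Sum ranks within each group.
R_1 = 33.5 (n_1 = 5)
R_2 = 11 (n_2 = 3)
R_3 = 33.5 (n_3 = 4)
Step 3: H = 12/(N(N+1)) * sum(R_i^2/n_i) - 3(N+1)
     = 12/(12*13) * (33.5^2/5 + 11^2/3 + 33.5^2/4) - 3*13
     = 0.076923 * 545.346 - 39
     = 2.949679.
Step 4: Ties present; correction factor C = 1 - 24/(12^3 - 12) = 0.986014. Corrected H = 2.949679 / 0.986014 = 2.991519.
Step 5: Under H0, H ~ chi^2(2); p-value = 0.224078.
Step 6: alpha = 0.1. fail to reject H0.

H = 2.9915, df = 2, p = 0.224078, fail to reject H0.


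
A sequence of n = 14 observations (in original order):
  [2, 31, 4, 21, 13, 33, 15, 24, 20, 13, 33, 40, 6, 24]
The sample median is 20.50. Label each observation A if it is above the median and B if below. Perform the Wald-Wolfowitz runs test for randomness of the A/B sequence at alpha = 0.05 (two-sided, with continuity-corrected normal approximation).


Step 1: Compute median = 20.50; label A = above, B = below.
Labels in order: BABABABABBAABA  (n_A = 7, n_B = 7)
Step 2: Count runs R = 12.
Step 3: Under H0 (random ordering), E[R] = 2*n_A*n_B/(n_A+n_B) + 1 = 2*7*7/14 + 1 = 8.0000.
        Var[R] = 2*n_A*n_B*(2*n_A*n_B - n_A - n_B) / ((n_A+n_B)^2 * (n_A+n_B-1)) = 8232/2548 = 3.2308.
        SD[R] = 1.7974.
Step 4: Continuity-corrected z = (R - 0.5 - E[R]) / SD[R] = (12 - 0.5 - 8.0000) / 1.7974 = 1.9472.
Step 5: Two-sided p-value via normal approximation = 2*(1 - Phi(|z|)) = 0.051508.
Step 6: alpha = 0.05. fail to reject H0.

R = 12, z = 1.9472, p = 0.051508, fail to reject H0.


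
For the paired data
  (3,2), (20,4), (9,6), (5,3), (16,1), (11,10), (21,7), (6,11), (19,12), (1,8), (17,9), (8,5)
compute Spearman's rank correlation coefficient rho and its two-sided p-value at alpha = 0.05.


Step 1: Rank x and y separately (midranks; no ties here).
rank(x): 3->2, 20->11, 9->6, 5->3, 16->8, 11->7, 21->12, 6->4, 19->10, 1->1, 17->9, 8->5
rank(y): 2->2, 4->4, 6->6, 3->3, 1->1, 10->10, 7->7, 11->11, 12->12, 8->8, 9->9, 5->5
Step 2: d_i = R_x(i) - R_y(i); compute d_i^2.
  (2-2)^2=0, (11-4)^2=49, (6-6)^2=0, (3-3)^2=0, (8-1)^2=49, (7-10)^2=9, (12-7)^2=25, (4-11)^2=49, (10-12)^2=4, (1-8)^2=49, (9-9)^2=0, (5-5)^2=0
sum(d^2) = 234.
Step 3: rho = 1 - 6*234 / (12*(12^2 - 1)) = 1 - 1404/1716 = 0.181818.
Step 4: Under H0, t = rho * sqrt((n-2)/(1-rho^2)) = 0.5847 ~ t(10).
Step 5: Two-sided p-value from the t-distribution with 10 df = 0.571701.
Step 6: alpha = 0.05. fail to reject H0.

rho = 0.1818, p = 0.571701, fail to reject H0 at alpha = 0.05.


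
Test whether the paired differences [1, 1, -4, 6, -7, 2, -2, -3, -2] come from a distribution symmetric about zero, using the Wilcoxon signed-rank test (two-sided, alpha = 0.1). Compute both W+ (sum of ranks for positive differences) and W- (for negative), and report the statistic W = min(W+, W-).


Step 1: Drop any zero differences (none here) and take |d_i|.
|d| = [1, 1, 4, 6, 7, 2, 2, 3, 2]
Step 2: Midrank |d_i| (ties get averaged ranks).
ranks: |1|->1.5, |1|->1.5, |4|->7, |6|->8, |7|->9, |2|->4, |2|->4, |3|->6, |2|->4
Step 3: Attach original signs; sum ranks with positive sign and with negative sign.
W+ = 1.5 + 1.5 + 8 + 4 = 15
W- = 7 + 9 + 4 + 6 + 4 = 30
(Check: W+ + W- = 45 should equal n(n+1)/2 = 45.)
Step 4: Test statistic W = min(W+, W-) = 15.
Step 5: Ties in |d|, so use the tie-corrected normal approximation.
        E[W] = n(n+1)/4 = 9*10/4 = 22.5.
        Tie groups: |d|=1 (t=2), |d|=2 (t=3); sum(t^3 - t) = 30.
        Var[W] = n(n+1)(2n+1)/24 - sum(t^3-t)/48 = 1710/24 - 30/48 = 70.625.
        z = (W - E[W]) / sqrt(Var[W]) = (15 - 22.5) / 8.4039 = -0.8924.
        Two-sided p = 2*Phi(z) = 0.372154.
Step 6: alpha = 0.1. fail to reject H0.

W+ = 15, W- = 30, W = min = 15, p = 0.372154, fail to reject H0.


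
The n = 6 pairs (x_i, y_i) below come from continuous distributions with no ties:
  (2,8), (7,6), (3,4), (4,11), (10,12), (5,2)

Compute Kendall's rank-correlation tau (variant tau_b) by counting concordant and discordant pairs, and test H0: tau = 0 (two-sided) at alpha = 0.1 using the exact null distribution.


Step 1: Enumerate the 15 unordered pairs (i,j) with i<j and classify each by sign(x_j-x_i) * sign(y_j-y_i).
  (1,2):dx=+5,dy=-2->D; (1,3):dx=+1,dy=-4->D; (1,4):dx=+2,dy=+3->C; (1,5):dx=+8,dy=+4->C
  (1,6):dx=+3,dy=-6->D; (2,3):dx=-4,dy=-2->C; (2,4):dx=-3,dy=+5->D; (2,5):dx=+3,dy=+6->C
  (2,6):dx=-2,dy=-4->C; (3,4):dx=+1,dy=+7->C; (3,5):dx=+7,dy=+8->C; (3,6):dx=+2,dy=-2->D
  (4,5):dx=+6,dy=+1->C; (4,6):dx=+1,dy=-9->D; (5,6):dx=-5,dy=-10->C
Step 2: C = 9, D = 6, total pairs = 15.
Step 3: tau = (C - D)/(n(n-1)/2) = (9 - 6)/15 = 0.200000.
Step 4: Exact two-sided p-value (enumerate n! = 720 permutations of y under H0): p = 0.719444.
Step 5: alpha = 0.1. fail to reject H0.

tau_b = 0.2000 (C=9, D=6), p = 0.719444, fail to reject H0.


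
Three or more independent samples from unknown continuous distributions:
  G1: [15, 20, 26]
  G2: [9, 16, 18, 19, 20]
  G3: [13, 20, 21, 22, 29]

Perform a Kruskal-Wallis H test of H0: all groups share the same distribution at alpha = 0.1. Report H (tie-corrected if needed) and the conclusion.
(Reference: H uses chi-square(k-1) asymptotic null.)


Step 1: Combine all N = 13 observations and assign midranks.
sorted (value, group, rank): (9,G2,1), (13,G3,2), (15,G1,3), (16,G2,4), (18,G2,5), (19,G2,6), (20,G1,8), (20,G2,8), (20,G3,8), (21,G3,10), (22,G3,11), (26,G1,12), (29,G3,13)
Step 2: Sum ranks within each group.
R_1 = 23 (n_1 = 3)
R_2 = 24 (n_2 = 5)
R_3 = 44 (n_3 = 5)
Step 3: H = 12/(N(N+1)) * sum(R_i^2/n_i) - 3(N+1)
     = 12/(13*14) * (23^2/3 + 24^2/5 + 44^2/5) - 3*14
     = 0.065934 * 678.733 - 42
     = 2.751648.
Step 4: Ties present; correction factor C = 1 - 24/(13^3 - 13) = 0.989011. Corrected H = 2.751648 / 0.989011 = 2.782222.
Step 5: Under H0, H ~ chi^2(2); p-value = 0.248799.
Step 6: alpha = 0.1. fail to reject H0.

H = 2.7822, df = 2, p = 0.248799, fail to reject H0.


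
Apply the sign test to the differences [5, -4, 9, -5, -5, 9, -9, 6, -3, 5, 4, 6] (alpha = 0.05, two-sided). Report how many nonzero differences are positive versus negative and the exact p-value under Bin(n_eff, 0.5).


Step 1: Discard zero differences. Original n = 12; n_eff = number of nonzero differences = 12.
Nonzero differences (with sign): +5, -4, +9, -5, -5, +9, -9, +6, -3, +5, +4, +6
Step 2: Count signs: positive = 7, negative = 5.
Step 3: Under H0: P(positive) = 0.5, so the number of positives S ~ Bin(12, 0.5).
Step 4: Two-sided exact p-value = sum of Bin(12,0.5) probabilities at or below the observed probability = 0.774414.
Step 5: alpha = 0.05. fail to reject H0.

n_eff = 12, pos = 7, neg = 5, p = 0.774414, fail to reject H0.


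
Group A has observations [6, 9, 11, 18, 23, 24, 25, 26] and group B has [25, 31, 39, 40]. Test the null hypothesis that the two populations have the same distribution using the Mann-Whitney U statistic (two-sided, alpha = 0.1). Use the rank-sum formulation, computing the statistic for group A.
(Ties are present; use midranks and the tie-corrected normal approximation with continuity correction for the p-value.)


Step 1: Combine and sort all 12 observations; assign midranks.
sorted (value, group): (6,X), (9,X), (11,X), (18,X), (23,X), (24,X), (25,X), (25,Y), (26,X), (31,Y), (39,Y), (40,Y)
ranks: 6->1, 9->2, 11->3, 18->4, 23->5, 24->6, 25->7.5, 25->7.5, 26->9, 31->10, 39->11, 40->12
Step 2: Rank sum for X: R1 = 1 + 2 + 3 + 4 + 5 + 6 + 7.5 + 9 = 37.5.
Step 3: U_X = R1 - n1(n1+1)/2 = 37.5 - 8*9/2 = 37.5 - 36 = 1.5.
       U_Y = n1*n2 - U_X = 32 - 1.5 = 30.5.
Step 4: Ties are present, so use the tie-corrected normal approximation (with continuity correction) for the p-value.
Step 5: p-value = 0.017221; compare to alpha = 0.1. reject H0.

U_X = 1.5, p = 0.017221, reject H0 at alpha = 0.1.


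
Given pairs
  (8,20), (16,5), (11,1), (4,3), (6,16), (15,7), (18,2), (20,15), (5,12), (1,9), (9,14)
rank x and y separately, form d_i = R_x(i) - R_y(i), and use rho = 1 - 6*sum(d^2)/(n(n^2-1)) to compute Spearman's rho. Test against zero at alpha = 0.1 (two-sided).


Step 1: Rank x and y separately (midranks; no ties here).
rank(x): 8->5, 16->9, 11->7, 4->2, 6->4, 15->8, 18->10, 20->11, 5->3, 1->1, 9->6
rank(y): 20->11, 5->4, 1->1, 3->3, 16->10, 7->5, 2->2, 15->9, 12->7, 9->6, 14->8
Step 2: d_i = R_x(i) - R_y(i); compute d_i^2.
  (5-11)^2=36, (9-4)^2=25, (7-1)^2=36, (2-3)^2=1, (4-10)^2=36, (8-5)^2=9, (10-2)^2=64, (11-9)^2=4, (3-7)^2=16, (1-6)^2=25, (6-8)^2=4
sum(d^2) = 256.
Step 3: rho = 1 - 6*256 / (11*(11^2 - 1)) = 1 - 1536/1320 = -0.163636.
Step 4: Under H0, t = rho * sqrt((n-2)/(1-rho^2)) = -0.4976 ~ t(9).
Step 5: Two-sided p-value from the t-distribution with 9 df = 0.630685.
Step 6: alpha = 0.1. fail to reject H0.

rho = -0.1636, p = 0.630685, fail to reject H0 at alpha = 0.1.


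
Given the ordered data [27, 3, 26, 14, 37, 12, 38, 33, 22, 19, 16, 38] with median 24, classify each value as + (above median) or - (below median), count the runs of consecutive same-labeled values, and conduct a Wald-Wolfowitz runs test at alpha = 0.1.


Step 1: Compute median = 24; label A = above, B = below.
Labels in order: ABABABAABBBA  (n_A = 6, n_B = 6)
Step 2: Count runs R = 9.
Step 3: Under H0 (random ordering), E[R] = 2*n_A*n_B/(n_A+n_B) + 1 = 2*6*6/12 + 1 = 7.0000.
        Var[R] = 2*n_A*n_B*(2*n_A*n_B - n_A - n_B) / ((n_A+n_B)^2 * (n_A+n_B-1)) = 4320/1584 = 2.7273.
        SD[R] = 1.6514.
Step 4: Continuity-corrected z = (R - 0.5 - E[R]) / SD[R] = (9 - 0.5 - 7.0000) / 1.6514 = 0.9083.
Step 5: Two-sided p-value via normal approximation = 2*(1 - Phi(|z|)) = 0.363722.
Step 6: alpha = 0.1. fail to reject H0.

R = 9, z = 0.9083, p = 0.363722, fail to reject H0.


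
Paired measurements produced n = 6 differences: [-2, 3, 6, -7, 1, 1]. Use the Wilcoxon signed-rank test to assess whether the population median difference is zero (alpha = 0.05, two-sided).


Step 1: Drop any zero differences (none here) and take |d_i|.
|d| = [2, 3, 6, 7, 1, 1]
Step 2: Midrank |d_i| (ties get averaged ranks).
ranks: |2|->3, |3|->4, |6|->5, |7|->6, |1|->1.5, |1|->1.5
Step 3: Attach original signs; sum ranks with positive sign and with negative sign.
W+ = 4 + 5 + 1.5 + 1.5 = 12
W- = 3 + 6 = 9
(Check: W+ + W- = 21 should equal n(n+1)/2 = 21.)
Step 4: Test statistic W = min(W+, W-) = 9.
Step 5: Ties in |d|, so use the tie-corrected normal approximation.
        E[W] = n(n+1)/4 = 6*7/4 = 10.5.
        Tie groups: |d|=1 (t=2); sum(t^3 - t) = 6.
        Var[W] = n(n+1)(2n+1)/24 - sum(t^3-t)/48 = 546/24 - 6/48 = 22.625.
        z = (W - E[W]) / sqrt(Var[W]) = (9 - 10.5) / 4.7566 = -0.3154.
        Two-sided p = 2*Phi(z) = 0.752494.
Step 6: alpha = 0.05. fail to reject H0.

W+ = 12, W- = 9, W = min = 9, p = 0.752494, fail to reject H0.


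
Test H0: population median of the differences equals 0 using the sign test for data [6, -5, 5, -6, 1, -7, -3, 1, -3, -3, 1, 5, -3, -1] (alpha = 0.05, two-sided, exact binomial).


Step 1: Discard zero differences. Original n = 14; n_eff = number of nonzero differences = 14.
Nonzero differences (with sign): +6, -5, +5, -6, +1, -7, -3, +1, -3, -3, +1, +5, -3, -1
Step 2: Count signs: positive = 6, negative = 8.
Step 3: Under H0: P(positive) = 0.5, so the number of positives S ~ Bin(14, 0.5).
Step 4: Two-sided exact p-value = sum of Bin(14,0.5) probabilities at or below the observed probability = 0.790527.
Step 5: alpha = 0.05. fail to reject H0.

n_eff = 14, pos = 6, neg = 8, p = 0.790527, fail to reject H0.


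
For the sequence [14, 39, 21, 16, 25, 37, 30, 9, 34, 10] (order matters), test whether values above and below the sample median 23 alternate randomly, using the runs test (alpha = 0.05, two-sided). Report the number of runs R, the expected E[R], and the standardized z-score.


Step 1: Compute median = 23; label A = above, B = below.
Labels in order: BABBAAABAB  (n_A = 5, n_B = 5)
Step 2: Count runs R = 7.
Step 3: Under H0 (random ordering), E[R] = 2*n_A*n_B/(n_A+n_B) + 1 = 2*5*5/10 + 1 = 6.0000.
        Var[R] = 2*n_A*n_B*(2*n_A*n_B - n_A - n_B) / ((n_A+n_B)^2 * (n_A+n_B-1)) = 2000/900 = 2.2222.
        SD[R] = 1.4907.
Step 4: Continuity-corrected z = (R - 0.5 - E[R]) / SD[R] = (7 - 0.5 - 6.0000) / 1.4907 = 0.3354.
Step 5: Two-sided p-value via normal approximation = 2*(1 - Phi(|z|)) = 0.737316.
Step 6: alpha = 0.05. fail to reject H0.

R = 7, z = 0.3354, p = 0.737316, fail to reject H0.


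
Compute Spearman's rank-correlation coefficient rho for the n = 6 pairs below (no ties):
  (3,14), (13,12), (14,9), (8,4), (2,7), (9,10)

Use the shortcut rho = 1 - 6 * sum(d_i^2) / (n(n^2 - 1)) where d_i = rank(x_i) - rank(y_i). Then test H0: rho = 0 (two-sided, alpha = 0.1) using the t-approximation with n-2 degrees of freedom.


Step 1: Rank x and y separately (midranks; no ties here).
rank(x): 3->2, 13->5, 14->6, 8->3, 2->1, 9->4
rank(y): 14->6, 12->5, 9->3, 4->1, 7->2, 10->4
Step 2: d_i = R_x(i) - R_y(i); compute d_i^2.
  (2-6)^2=16, (5-5)^2=0, (6-3)^2=9, (3-1)^2=4, (1-2)^2=1, (4-4)^2=0
sum(d^2) = 30.
Step 3: rho = 1 - 6*30 / (6*(6^2 - 1)) = 1 - 180/210 = 0.142857.
Step 4: Under H0, t = rho * sqrt((n-2)/(1-rho^2)) = 0.2887 ~ t(4).
Step 5: Two-sided p-value from the t-distribution with 4 df = 0.787172.
Step 6: alpha = 0.1. fail to reject H0.

rho = 0.1429, p = 0.787172, fail to reject H0 at alpha = 0.1.


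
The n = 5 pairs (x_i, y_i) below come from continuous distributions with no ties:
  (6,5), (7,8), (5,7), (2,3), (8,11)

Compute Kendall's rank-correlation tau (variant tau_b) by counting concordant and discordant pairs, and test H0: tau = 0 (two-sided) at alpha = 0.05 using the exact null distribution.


Step 1: Enumerate the 10 unordered pairs (i,j) with i<j and classify each by sign(x_j-x_i) * sign(y_j-y_i).
  (1,2):dx=+1,dy=+3->C; (1,3):dx=-1,dy=+2->D; (1,4):dx=-4,dy=-2->C; (1,5):dx=+2,dy=+6->C
  (2,3):dx=-2,dy=-1->C; (2,4):dx=-5,dy=-5->C; (2,5):dx=+1,dy=+3->C; (3,4):dx=-3,dy=-4->C
  (3,5):dx=+3,dy=+4->C; (4,5):dx=+6,dy=+8->C
Step 2: C = 9, D = 1, total pairs = 10.
Step 3: tau = (C - D)/(n(n-1)/2) = (9 - 1)/10 = 0.800000.
Step 4: Exact two-sided p-value (enumerate n! = 120 permutations of y under H0): p = 0.083333.
Step 5: alpha = 0.05. fail to reject H0.

tau_b = 0.8000 (C=9, D=1), p = 0.083333, fail to reject H0.


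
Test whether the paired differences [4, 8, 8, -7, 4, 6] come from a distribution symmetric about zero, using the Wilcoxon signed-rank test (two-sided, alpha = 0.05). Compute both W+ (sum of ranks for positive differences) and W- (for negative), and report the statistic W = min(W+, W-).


Step 1: Drop any zero differences (none here) and take |d_i|.
|d| = [4, 8, 8, 7, 4, 6]
Step 2: Midrank |d_i| (ties get averaged ranks).
ranks: |4|->1.5, |8|->5.5, |8|->5.5, |7|->4, |4|->1.5, |6|->3
Step 3: Attach original signs; sum ranks with positive sign and with negative sign.
W+ = 1.5 + 5.5 + 5.5 + 1.5 + 3 = 17
W- = 4 = 4
(Check: W+ + W- = 21 should equal n(n+1)/2 = 21.)
Step 4: Test statistic W = min(W+, W-) = 4.
Step 5: Ties in |d|, so use the tie-corrected normal approximation.
        E[W] = n(n+1)/4 = 6*7/4 = 10.5.
        Tie groups: |d|=4 (t=2), |d|=8 (t=2); sum(t^3 - t) = 12.
        Var[W] = n(n+1)(2n+1)/24 - sum(t^3-t)/48 = 546/24 - 12/48 = 22.5.
        z = (W - E[W]) / sqrt(Var[W]) = (4 - 10.5) / 4.7434 = -1.3703.
        Two-sided p = 2*Phi(z) = 0.170587.
Step 6: alpha = 0.05. fail to reject H0.

W+ = 17, W- = 4, W = min = 4, p = 0.170587, fail to reject H0.


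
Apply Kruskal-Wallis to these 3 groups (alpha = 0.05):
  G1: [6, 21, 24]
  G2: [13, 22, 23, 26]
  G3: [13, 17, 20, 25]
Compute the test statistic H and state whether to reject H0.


Step 1: Combine all N = 11 observations and assign midranks.
sorted (value, group, rank): (6,G1,1), (13,G2,2.5), (13,G3,2.5), (17,G3,4), (20,G3,5), (21,G1,6), (22,G2,7), (23,G2,8), (24,G1,9), (25,G3,10), (26,G2,11)
Step 2: Sum ranks within each group.
R_1 = 16 (n_1 = 3)
R_2 = 28.5 (n_2 = 4)
R_3 = 21.5 (n_3 = 4)
Step 3: H = 12/(N(N+1)) * sum(R_i^2/n_i) - 3(N+1)
     = 12/(11*12) * (16^2/3 + 28.5^2/4 + 21.5^2/4) - 3*12
     = 0.090909 * 403.958 - 36
     = 0.723485.
Step 4: Ties present; correction factor C = 1 - 6/(11^3 - 11) = 0.995455. Corrected H = 0.723485 / 0.995455 = 0.726788.
Step 5: Under H0, H ~ chi^2(2); p-value = 0.695312.
Step 6: alpha = 0.05. fail to reject H0.

H = 0.7268, df = 2, p = 0.695312, fail to reject H0.


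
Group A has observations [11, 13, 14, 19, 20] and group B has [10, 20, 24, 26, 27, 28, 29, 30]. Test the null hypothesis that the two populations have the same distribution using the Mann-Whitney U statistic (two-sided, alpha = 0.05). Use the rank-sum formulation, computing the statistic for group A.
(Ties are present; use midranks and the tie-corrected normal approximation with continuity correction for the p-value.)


Step 1: Combine and sort all 13 observations; assign midranks.
sorted (value, group): (10,Y), (11,X), (13,X), (14,X), (19,X), (20,X), (20,Y), (24,Y), (26,Y), (27,Y), (28,Y), (29,Y), (30,Y)
ranks: 10->1, 11->2, 13->3, 14->4, 19->5, 20->6.5, 20->6.5, 24->8, 26->9, 27->10, 28->11, 29->12, 30->13
Step 2: Rank sum for X: R1 = 2 + 3 + 4 + 5 + 6.5 = 20.5.
Step 3: U_X = R1 - n1(n1+1)/2 = 20.5 - 5*6/2 = 20.5 - 15 = 5.5.
       U_Y = n1*n2 - U_X = 40 - 5.5 = 34.5.
Step 4: Ties are present, so use the tie-corrected normal approximation (with continuity correction) for the p-value.
Step 5: p-value = 0.040149; compare to alpha = 0.05. reject H0.

U_X = 5.5, p = 0.040149, reject H0 at alpha = 0.05.


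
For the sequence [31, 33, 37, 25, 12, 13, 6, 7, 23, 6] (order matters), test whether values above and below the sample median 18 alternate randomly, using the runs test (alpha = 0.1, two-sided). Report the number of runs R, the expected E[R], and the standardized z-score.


Step 1: Compute median = 18; label A = above, B = below.
Labels in order: AAAABBBBAB  (n_A = 5, n_B = 5)
Step 2: Count runs R = 4.
Step 3: Under H0 (random ordering), E[R] = 2*n_A*n_B/(n_A+n_B) + 1 = 2*5*5/10 + 1 = 6.0000.
        Var[R] = 2*n_A*n_B*(2*n_A*n_B - n_A - n_B) / ((n_A+n_B)^2 * (n_A+n_B-1)) = 2000/900 = 2.2222.
        SD[R] = 1.4907.
Step 4: Continuity-corrected z = (R + 0.5 - E[R]) / SD[R] = (4 + 0.5 - 6.0000) / 1.4907 = -1.0062.
Step 5: Two-sided p-value via normal approximation = 2*(1 - Phi(|z|)) = 0.314305.
Step 6: alpha = 0.1. fail to reject H0.

R = 4, z = -1.0062, p = 0.314305, fail to reject H0.


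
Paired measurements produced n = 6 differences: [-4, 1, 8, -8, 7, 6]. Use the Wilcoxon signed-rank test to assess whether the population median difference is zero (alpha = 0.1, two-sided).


Step 1: Drop any zero differences (none here) and take |d_i|.
|d| = [4, 1, 8, 8, 7, 6]
Step 2: Midrank |d_i| (ties get averaged ranks).
ranks: |4|->2, |1|->1, |8|->5.5, |8|->5.5, |7|->4, |6|->3
Step 3: Attach original signs; sum ranks with positive sign and with negative sign.
W+ = 1 + 5.5 + 4 + 3 = 13.5
W- = 2 + 5.5 = 7.5
(Check: W+ + W- = 21 should equal n(n+1)/2 = 21.)
Step 4: Test statistic W = min(W+, W-) = 7.5.
Step 5: Ties in |d|, so use the tie-corrected normal approximation.
        E[W] = n(n+1)/4 = 6*7/4 = 10.5.
        Tie groups: |d|=8 (t=2); sum(t^3 - t) = 6.
        Var[W] = n(n+1)(2n+1)/24 - sum(t^3-t)/48 = 546/24 - 6/48 = 22.625.
        z = (W - E[W]) / sqrt(Var[W]) = (7.5 - 10.5) / 4.7566 = -0.6307.
        Two-sided p = 2*Phi(z) = 0.528233.
Step 6: alpha = 0.1. fail to reject H0.

W+ = 13.5, W- = 7.5, W = min = 7.5, p = 0.528233, fail to reject H0.


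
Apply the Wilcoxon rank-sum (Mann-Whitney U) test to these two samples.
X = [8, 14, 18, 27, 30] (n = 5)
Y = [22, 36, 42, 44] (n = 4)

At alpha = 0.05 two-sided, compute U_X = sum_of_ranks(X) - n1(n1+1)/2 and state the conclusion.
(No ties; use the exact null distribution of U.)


Step 1: Combine and sort all 9 observations; assign midranks.
sorted (value, group): (8,X), (14,X), (18,X), (22,Y), (27,X), (30,X), (36,Y), (42,Y), (44,Y)
ranks: 8->1, 14->2, 18->3, 22->4, 27->5, 30->6, 36->7, 42->8, 44->9
Step 2: Rank sum for X: R1 = 1 + 2 + 3 + 5 + 6 = 17.
Step 3: U_X = R1 - n1(n1+1)/2 = 17 - 5*6/2 = 17 - 15 = 2.
       U_Y = n1*n2 - U_X = 20 - 2 = 18.
Step 4: No ties, so the exact null distribution of U (based on enumerating the C(9,5) = 126 equally likely rank assignments) gives the two-sided p-value.
Step 5: p-value = 0.063492; compare to alpha = 0.05. fail to reject H0.

U_X = 2, p = 0.063492, fail to reject H0 at alpha = 0.05.


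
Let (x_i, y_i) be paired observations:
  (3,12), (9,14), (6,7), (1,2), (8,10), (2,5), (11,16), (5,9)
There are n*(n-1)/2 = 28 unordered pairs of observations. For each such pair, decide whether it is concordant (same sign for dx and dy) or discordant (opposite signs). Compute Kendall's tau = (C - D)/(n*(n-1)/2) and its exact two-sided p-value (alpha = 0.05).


Step 1: Enumerate the 28 unordered pairs (i,j) with i<j and classify each by sign(x_j-x_i) * sign(y_j-y_i).
  (1,2):dx=+6,dy=+2->C; (1,3):dx=+3,dy=-5->D; (1,4):dx=-2,dy=-10->C; (1,5):dx=+5,dy=-2->D
  (1,6):dx=-1,dy=-7->C; (1,7):dx=+8,dy=+4->C; (1,8):dx=+2,dy=-3->D; (2,3):dx=-3,dy=-7->C
  (2,4):dx=-8,dy=-12->C; (2,5):dx=-1,dy=-4->C; (2,6):dx=-7,dy=-9->C; (2,7):dx=+2,dy=+2->C
  (2,8):dx=-4,dy=-5->C; (3,4):dx=-5,dy=-5->C; (3,5):dx=+2,dy=+3->C; (3,6):dx=-4,dy=-2->C
  (3,7):dx=+5,dy=+9->C; (3,8):dx=-1,dy=+2->D; (4,5):dx=+7,dy=+8->C; (4,6):dx=+1,dy=+3->C
  (4,7):dx=+10,dy=+14->C; (4,8):dx=+4,dy=+7->C; (5,6):dx=-6,dy=-5->C; (5,7):dx=+3,dy=+6->C
  (5,8):dx=-3,dy=-1->C; (6,7):dx=+9,dy=+11->C; (6,8):dx=+3,dy=+4->C; (7,8):dx=-6,dy=-7->C
Step 2: C = 24, D = 4, total pairs = 28.
Step 3: tau = (C - D)/(n(n-1)/2) = (24 - 4)/28 = 0.714286.
Step 4: Exact two-sided p-value (enumerate n! = 40320 permutations of y under H0): p = 0.014137.
Step 5: alpha = 0.05. reject H0.

tau_b = 0.7143 (C=24, D=4), p = 0.014137, reject H0.


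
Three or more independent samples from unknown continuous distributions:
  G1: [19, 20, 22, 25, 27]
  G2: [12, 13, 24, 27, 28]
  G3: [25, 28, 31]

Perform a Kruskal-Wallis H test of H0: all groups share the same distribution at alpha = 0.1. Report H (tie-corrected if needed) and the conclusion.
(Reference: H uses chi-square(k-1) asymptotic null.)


Step 1: Combine all N = 13 observations and assign midranks.
sorted (value, group, rank): (12,G2,1), (13,G2,2), (19,G1,3), (20,G1,4), (22,G1,5), (24,G2,6), (25,G1,7.5), (25,G3,7.5), (27,G1,9.5), (27,G2,9.5), (28,G2,11.5), (28,G3,11.5), (31,G3,13)
Step 2: Sum ranks within each group.
R_1 = 29 (n_1 = 5)
R_2 = 30 (n_2 = 5)
R_3 = 32 (n_3 = 3)
Step 3: H = 12/(N(N+1)) * sum(R_i^2/n_i) - 3(N+1)
     = 12/(13*14) * (29^2/5 + 30^2/5 + 32^2/3) - 3*14
     = 0.065934 * 689.533 - 42
     = 3.463736.
Step 4: Ties present; correction factor C = 1 - 18/(13^3 - 13) = 0.991758. Corrected H = 3.463736 / 0.991758 = 3.492521.
Step 5: Under H0, H ~ chi^2(2); p-value = 0.174425.
Step 6: alpha = 0.1. fail to reject H0.

H = 3.4925, df = 2, p = 0.174425, fail to reject H0.


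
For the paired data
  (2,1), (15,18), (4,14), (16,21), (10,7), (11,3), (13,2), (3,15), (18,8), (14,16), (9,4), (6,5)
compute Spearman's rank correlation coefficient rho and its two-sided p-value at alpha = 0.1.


Step 1: Rank x and y separately (midranks; no ties here).
rank(x): 2->1, 15->10, 4->3, 16->11, 10->6, 11->7, 13->8, 3->2, 18->12, 14->9, 9->5, 6->4
rank(y): 1->1, 18->11, 14->8, 21->12, 7->6, 3->3, 2->2, 15->9, 8->7, 16->10, 4->4, 5->5
Step 2: d_i = R_x(i) - R_y(i); compute d_i^2.
  (1-1)^2=0, (10-11)^2=1, (3-8)^2=25, (11-12)^2=1, (6-6)^2=0, (7-3)^2=16, (8-2)^2=36, (2-9)^2=49, (12-7)^2=25, (9-10)^2=1, (5-4)^2=1, (4-5)^2=1
sum(d^2) = 156.
Step 3: rho = 1 - 6*156 / (12*(12^2 - 1)) = 1 - 936/1716 = 0.454545.
Step 4: Under H0, t = rho * sqrt((n-2)/(1-rho^2)) = 1.6137 ~ t(10).
Step 5: Two-sided p-value from the t-distribution with 10 df = 0.137658.
Step 6: alpha = 0.1. fail to reject H0.

rho = 0.4545, p = 0.137658, fail to reject H0 at alpha = 0.1.
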